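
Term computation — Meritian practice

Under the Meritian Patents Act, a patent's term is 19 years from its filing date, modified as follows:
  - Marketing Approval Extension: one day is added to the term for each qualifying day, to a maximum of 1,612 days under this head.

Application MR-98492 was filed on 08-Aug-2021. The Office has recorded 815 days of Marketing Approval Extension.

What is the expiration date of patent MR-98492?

Base term: filing date + 19 years → 8 August 2040.
Marketing Approval Extension: 815 days (within the 1612-day cap) → +815 days → 1 November 2042.

2042-11-01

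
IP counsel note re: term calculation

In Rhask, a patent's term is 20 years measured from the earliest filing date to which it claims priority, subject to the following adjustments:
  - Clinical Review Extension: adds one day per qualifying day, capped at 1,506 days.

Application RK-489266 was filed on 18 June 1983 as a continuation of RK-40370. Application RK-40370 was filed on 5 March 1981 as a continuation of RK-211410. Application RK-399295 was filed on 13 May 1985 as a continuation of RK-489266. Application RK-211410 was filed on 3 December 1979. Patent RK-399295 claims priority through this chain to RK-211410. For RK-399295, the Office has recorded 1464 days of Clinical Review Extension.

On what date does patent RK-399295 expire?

2003-12-06

Earliest priority filing: 3 December 1979.
Base term: 3 December 1979 + 20 years → 3 December 1999.
Clinical Review Extension: 1464 days (within the 1506-day cap) → +1464 days → 6 December 2003.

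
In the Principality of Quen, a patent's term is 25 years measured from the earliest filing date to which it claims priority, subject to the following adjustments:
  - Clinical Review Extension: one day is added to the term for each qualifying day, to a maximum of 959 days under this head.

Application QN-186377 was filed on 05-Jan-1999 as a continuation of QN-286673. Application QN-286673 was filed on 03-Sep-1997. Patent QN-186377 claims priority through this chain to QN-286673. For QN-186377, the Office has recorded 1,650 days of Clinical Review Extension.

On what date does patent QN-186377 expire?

Earliest priority filing: 3 September 1997.
Base term: 3 September 1997 + 25 years → 3 September 2022.
Clinical Review Extension: 1650 days claimed exceeds the 959-day cap, so +959 days → 19 April 2025.

2025-04-19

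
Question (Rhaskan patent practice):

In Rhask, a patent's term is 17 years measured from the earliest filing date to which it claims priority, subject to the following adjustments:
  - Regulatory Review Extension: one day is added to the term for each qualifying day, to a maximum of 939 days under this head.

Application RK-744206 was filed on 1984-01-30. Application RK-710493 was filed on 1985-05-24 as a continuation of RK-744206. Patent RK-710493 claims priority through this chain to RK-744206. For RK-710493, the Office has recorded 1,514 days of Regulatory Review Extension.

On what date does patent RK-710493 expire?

August 27, 2003

Earliest priority filing: 30 January 1984.
Base term: 30 January 1984 + 17 years → 30 January 2001.
Regulatory Review Extension: 1514 days claimed exceeds the 939-day cap, so +939 days → 27 August 2003.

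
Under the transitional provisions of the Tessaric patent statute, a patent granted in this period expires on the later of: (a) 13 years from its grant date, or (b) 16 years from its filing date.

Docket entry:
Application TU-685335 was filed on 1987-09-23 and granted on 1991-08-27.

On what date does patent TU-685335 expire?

August 27, 2004

(a) grant + 13 years → 27 August 2004.
(b) filing + 16 years → 23 September 2003.
Later of the two: 27 August 2004.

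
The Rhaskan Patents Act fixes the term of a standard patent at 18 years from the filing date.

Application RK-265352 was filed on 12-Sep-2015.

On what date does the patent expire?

2033-09-12

Filing date + 18 years → 12 September 2033.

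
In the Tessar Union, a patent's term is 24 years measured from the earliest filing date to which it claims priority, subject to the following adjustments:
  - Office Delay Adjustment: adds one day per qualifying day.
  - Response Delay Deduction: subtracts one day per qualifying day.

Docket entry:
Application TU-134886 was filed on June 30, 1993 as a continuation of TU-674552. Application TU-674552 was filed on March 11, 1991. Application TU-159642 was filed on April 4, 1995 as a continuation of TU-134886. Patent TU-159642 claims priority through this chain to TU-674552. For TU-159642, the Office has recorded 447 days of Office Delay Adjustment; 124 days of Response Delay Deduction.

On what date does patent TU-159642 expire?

January 28, 2016

Earliest priority filing: 11 March 1991.
Base term: 11 March 1991 + 24 years → 11 March 2015.
Office Delay Adjustment: +447 days → 31 May 2016.
Response Delay Deduction: −124 days → 28 January 2016.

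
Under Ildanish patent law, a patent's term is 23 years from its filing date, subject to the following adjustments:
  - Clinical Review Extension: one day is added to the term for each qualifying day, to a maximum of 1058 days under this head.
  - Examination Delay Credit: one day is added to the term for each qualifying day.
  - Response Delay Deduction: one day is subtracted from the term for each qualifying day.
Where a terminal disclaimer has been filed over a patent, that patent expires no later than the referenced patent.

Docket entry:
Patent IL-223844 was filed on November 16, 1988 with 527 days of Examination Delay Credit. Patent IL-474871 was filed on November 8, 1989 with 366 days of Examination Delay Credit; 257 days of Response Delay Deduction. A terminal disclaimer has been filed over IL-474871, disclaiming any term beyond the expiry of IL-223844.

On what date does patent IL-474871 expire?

Natural term of IL-474871:
  Base: filing + 23 years → 8 November 2012.
  Examination Delay Credit: +366 days → 9 November 2013.
  Response Delay Deduction: −257 days → 25 February 2013.
Expiry of referenced patent IL-223844:
  Base: filing + 23 years → 16 November 2011.
  Examination Delay Credit: +527 days → 26 April 2013.
Terminal disclaimer: IL-474871 expires on the earlier of 25 February 2013 and 26 April 2013.

February 25, 2013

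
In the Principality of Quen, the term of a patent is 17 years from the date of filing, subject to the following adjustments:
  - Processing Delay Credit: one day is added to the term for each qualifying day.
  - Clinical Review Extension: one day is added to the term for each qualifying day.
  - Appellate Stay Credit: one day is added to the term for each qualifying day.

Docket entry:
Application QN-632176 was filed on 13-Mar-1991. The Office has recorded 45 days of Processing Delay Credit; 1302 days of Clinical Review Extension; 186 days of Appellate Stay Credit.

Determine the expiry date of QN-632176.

May 24, 2012

Base term: filing date + 17 years → 13 March 2008.
Processing Delay Credit: +45 days → 27 April 2008.
Clinical Review Extension: +1302 days → 20 November 2011.
Appellate Stay Credit: +186 days → 24 May 2012.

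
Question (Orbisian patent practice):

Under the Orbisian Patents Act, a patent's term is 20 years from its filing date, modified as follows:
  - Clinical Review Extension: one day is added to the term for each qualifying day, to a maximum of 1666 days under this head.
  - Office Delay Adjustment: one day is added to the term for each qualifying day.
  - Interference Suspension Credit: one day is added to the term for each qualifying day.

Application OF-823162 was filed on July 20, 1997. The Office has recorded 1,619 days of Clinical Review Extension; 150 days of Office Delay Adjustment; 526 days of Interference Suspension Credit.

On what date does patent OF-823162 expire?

2023-11-01

Base term: filing date + 20 years → 20 July 2017.
Clinical Review Extension: 1619 days (within the 1666-day cap) → +1619 days → 25 December 2021.
Office Delay Adjustment: +150 days → 24 May 2022.
Interference Suspension Credit: +526 days → 1 November 2023.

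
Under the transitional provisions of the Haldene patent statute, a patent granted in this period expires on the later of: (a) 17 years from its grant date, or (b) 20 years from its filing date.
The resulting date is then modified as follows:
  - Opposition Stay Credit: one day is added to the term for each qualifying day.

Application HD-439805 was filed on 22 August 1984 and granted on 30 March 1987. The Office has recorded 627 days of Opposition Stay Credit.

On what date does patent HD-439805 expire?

(a) grant + 17 years → 30 March 2004.
(b) filing + 20 years → 22 August 2004.
Later of the two: 22 August 2004.
Opposition Stay Credit: +627 days → 11 May 2006.

2006-05-11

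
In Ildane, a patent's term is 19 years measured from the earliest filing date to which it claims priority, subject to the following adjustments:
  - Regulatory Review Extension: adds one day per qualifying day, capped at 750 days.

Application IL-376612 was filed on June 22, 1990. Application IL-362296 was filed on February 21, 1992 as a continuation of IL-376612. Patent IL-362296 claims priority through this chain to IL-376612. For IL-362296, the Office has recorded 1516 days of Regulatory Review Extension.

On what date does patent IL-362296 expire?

July 12, 2011

Earliest priority filing: 22 June 1990.
Base term: 22 June 1990 + 19 years → 22 June 2009.
Regulatory Review Extension: 1516 days claimed exceeds the 750-day cap, so +750 days → 12 July 2011.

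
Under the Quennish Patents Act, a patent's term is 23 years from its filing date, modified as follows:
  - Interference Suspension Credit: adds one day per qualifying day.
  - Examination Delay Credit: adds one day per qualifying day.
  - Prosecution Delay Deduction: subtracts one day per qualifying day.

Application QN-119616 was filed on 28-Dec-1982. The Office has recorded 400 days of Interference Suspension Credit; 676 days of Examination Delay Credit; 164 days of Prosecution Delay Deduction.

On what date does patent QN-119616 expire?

June 27, 2008

Base term: filing date + 23 years → 28 December 2005.
Interference Suspension Credit: +400 days → 1 February 2007.
Examination Delay Credit: +676 days → 8 December 2008.
Prosecution Delay Deduction: −164 days → 27 June 2008.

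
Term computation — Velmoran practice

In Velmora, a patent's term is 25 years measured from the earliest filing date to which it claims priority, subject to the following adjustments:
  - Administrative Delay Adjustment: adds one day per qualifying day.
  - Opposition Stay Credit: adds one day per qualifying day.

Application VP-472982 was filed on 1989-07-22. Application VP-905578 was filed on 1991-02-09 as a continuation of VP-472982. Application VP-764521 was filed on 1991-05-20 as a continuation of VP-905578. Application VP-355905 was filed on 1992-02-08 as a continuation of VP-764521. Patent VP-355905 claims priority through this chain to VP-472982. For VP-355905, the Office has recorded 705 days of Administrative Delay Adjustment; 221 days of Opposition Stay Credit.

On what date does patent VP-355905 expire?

Earliest priority filing: 22 July 1989.
Base term: 22 July 1989 + 25 years → 22 July 2014.
Administrative Delay Adjustment: +705 days → 26 June 2016.
Opposition Stay Credit: +221 days → 2 February 2017.

February 2, 2017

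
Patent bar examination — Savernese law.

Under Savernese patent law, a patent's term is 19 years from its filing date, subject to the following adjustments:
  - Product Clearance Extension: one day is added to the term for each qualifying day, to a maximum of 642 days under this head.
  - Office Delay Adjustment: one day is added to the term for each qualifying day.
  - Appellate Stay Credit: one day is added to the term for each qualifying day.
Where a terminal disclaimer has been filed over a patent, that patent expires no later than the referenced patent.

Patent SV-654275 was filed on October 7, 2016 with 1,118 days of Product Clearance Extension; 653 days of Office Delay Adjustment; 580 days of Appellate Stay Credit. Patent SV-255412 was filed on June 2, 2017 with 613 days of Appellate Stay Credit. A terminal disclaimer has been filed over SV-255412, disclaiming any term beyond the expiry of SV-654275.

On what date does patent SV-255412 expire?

2038-02-05

Natural term of SV-255412:
  Base: filing + 19 years → 2 June 2036.
  Appellate Stay Credit: +613 days → 5 February 2038.
Expiry of referenced patent SV-654275:
  Base: filing + 19 years → 7 October 2035.
  Product Clearance Extension: 1118 days claimed exceeds the 642-day cap, so +642 days → 10 July 2037.
  Office Delay Adjustment: +653 days → 24 April 2039.
  Appellate Stay Credit: +580 days → 24 November 2040.
Terminal disclaimer: SV-255412 expires on the earlier of 5 February 2038 and 24 November 2040.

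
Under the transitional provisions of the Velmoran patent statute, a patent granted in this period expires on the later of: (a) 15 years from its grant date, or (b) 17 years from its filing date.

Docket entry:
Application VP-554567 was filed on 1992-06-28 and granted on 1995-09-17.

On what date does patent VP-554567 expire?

September 17, 2010

(a) grant + 15 years → 17 September 2010.
(b) filing + 17 years → 28 June 2009.
Later of the two: 17 September 2010.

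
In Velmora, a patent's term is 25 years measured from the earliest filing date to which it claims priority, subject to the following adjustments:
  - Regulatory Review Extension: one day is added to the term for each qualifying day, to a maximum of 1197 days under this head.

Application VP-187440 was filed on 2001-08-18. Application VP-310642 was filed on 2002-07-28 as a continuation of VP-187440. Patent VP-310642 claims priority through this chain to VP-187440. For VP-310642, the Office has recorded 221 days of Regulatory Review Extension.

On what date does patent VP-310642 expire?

March 27, 2027

Earliest priority filing: 18 August 2001.
Base term: 18 August 2001 + 25 years → 18 August 2026.
Regulatory Review Extension: 221 days (within the 1197-day cap) → +221 days → 27 March 2027.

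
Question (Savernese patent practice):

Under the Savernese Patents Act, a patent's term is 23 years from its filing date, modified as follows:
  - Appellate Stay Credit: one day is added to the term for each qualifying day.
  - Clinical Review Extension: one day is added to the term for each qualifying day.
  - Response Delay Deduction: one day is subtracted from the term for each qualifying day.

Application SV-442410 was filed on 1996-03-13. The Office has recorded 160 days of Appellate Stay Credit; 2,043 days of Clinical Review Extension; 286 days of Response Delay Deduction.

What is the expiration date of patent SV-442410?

Base term: filing date + 23 years → 13 March 2019.
Appellate Stay Credit: +160 days → 20 August 2019.
Clinical Review Extension: +2043 days → 24 March 2025.
Response Delay Deduction: −286 days → 11 June 2024.

2024-06-11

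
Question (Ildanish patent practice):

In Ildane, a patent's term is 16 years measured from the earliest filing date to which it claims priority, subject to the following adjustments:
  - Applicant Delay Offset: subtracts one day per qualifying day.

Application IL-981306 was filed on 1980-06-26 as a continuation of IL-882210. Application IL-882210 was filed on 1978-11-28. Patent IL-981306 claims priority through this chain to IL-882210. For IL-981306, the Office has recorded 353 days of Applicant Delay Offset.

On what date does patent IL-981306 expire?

1993-12-10

Earliest priority filing: 28 November 1978.
Base term: 28 November 1978 + 16 years → 28 November 1994.
Applicant Delay Offset: −353 days → 10 December 1993.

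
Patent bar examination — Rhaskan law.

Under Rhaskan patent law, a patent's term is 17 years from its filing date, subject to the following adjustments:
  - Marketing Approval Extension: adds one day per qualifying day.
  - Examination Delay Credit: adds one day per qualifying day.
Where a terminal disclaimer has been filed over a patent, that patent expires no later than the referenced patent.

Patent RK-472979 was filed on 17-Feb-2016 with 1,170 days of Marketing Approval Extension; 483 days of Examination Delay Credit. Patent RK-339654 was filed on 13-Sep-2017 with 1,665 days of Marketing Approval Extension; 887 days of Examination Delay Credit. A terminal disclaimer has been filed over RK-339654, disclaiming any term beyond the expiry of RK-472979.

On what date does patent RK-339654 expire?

Natural term of RK-339654:
  Base: filing + 17 years → 13 September 2034.
  Marketing Approval Extension: +1665 days → 5 April 2039.
  Examination Delay Credit: +887 days → 8 September 2041.
Expiry of referenced patent RK-472979:
  Base: filing + 17 years → 17 February 2033.
  Marketing Approval Extension: +1170 days → 2 May 2036.
  Examination Delay Credit: +483 days → 28 August 2037.
Terminal disclaimer: RK-339654 expires on the earlier of 8 September 2041 and 28 August 2037.

August 28, 2037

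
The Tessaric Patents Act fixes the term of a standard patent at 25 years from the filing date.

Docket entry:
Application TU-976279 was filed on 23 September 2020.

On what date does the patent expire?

September 23, 2045

Filing date + 25 years → 23 September 2045.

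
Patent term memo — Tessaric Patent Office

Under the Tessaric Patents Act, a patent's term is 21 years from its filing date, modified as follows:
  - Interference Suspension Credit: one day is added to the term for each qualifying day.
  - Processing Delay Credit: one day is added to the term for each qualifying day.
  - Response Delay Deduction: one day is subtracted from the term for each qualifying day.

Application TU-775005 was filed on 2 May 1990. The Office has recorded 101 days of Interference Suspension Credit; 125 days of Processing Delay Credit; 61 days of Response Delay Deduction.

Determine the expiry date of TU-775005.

Base term: filing date + 21 years → 2 May 2011.
Interference Suspension Credit: +101 days → 11 August 2011.
Processing Delay Credit: +125 days → 14 December 2011.
Response Delay Deduction: −61 days → 14 October 2011.

2011-10-14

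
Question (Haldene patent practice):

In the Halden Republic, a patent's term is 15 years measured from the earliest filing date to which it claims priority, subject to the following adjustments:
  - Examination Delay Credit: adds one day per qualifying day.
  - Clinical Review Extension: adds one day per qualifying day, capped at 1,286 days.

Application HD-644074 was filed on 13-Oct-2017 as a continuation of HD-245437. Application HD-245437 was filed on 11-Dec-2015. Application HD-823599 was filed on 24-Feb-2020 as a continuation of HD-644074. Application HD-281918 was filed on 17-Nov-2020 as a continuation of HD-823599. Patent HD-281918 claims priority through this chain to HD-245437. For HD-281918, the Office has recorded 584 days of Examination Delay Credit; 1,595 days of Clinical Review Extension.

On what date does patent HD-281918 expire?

Earliest priority filing: 11 December 2015.
Base term: 11 December 2015 + 15 years → 11 December 2030.
Examination Delay Credit: +584 days → 17 July 2032.
Clinical Review Extension: 1595 days claimed exceeds the 1286-day cap, so +1286 days → 24 January 2036.

January 24, 2036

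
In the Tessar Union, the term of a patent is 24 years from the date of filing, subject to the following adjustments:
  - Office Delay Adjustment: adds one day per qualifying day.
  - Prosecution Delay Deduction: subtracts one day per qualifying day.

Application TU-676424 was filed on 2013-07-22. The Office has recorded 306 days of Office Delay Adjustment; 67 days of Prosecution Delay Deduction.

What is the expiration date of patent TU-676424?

2038-03-18

Base term: filing date + 24 years → 22 July 2037.
Office Delay Adjustment: +306 days → 24 May 2038.
Prosecution Delay Deduction: −67 days → 18 March 2038.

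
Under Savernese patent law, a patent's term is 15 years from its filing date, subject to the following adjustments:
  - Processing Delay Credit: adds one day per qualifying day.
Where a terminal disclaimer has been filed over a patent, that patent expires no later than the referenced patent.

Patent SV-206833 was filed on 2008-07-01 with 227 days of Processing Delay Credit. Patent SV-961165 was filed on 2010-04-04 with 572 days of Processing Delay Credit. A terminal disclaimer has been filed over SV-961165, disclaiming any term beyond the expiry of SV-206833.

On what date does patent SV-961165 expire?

2024-02-13

Natural term of SV-961165:
  Base: filing + 15 years → 4 April 2025.
  Processing Delay Credit: +572 days → 28 October 2026.
Expiry of referenced patent SV-206833:
  Base: filing + 15 years → 1 July 2023.
  Processing Delay Credit: +227 days → 13 February 2024.
Terminal disclaimer: SV-961165 expires on the earlier of 28 October 2026 and 13 February 2024.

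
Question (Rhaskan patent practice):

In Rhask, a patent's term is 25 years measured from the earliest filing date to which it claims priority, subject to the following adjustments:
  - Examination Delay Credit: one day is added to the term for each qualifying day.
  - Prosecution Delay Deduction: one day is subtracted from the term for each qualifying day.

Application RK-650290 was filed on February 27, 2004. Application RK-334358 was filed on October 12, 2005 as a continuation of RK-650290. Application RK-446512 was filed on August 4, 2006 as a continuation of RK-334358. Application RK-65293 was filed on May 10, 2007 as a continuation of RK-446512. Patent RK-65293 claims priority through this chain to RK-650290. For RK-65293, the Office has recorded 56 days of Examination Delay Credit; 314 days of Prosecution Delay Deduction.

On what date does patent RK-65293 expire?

2028-06-14

Earliest priority filing: 27 February 2004.
Base term: 27 February 2004 + 25 years → 27 February 2029.
Examination Delay Credit: +56 days → 24 April 2029.
Prosecution Delay Deduction: −314 days → 14 June 2028.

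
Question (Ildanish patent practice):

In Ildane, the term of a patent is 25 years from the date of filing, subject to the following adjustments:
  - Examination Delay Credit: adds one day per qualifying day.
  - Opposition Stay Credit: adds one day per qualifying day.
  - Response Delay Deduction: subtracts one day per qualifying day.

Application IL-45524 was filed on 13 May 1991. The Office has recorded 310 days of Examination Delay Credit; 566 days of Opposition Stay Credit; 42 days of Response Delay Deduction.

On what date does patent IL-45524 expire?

August 25, 2018

Base term: filing date + 25 years → 13 May 2016.
Examination Delay Credit: +310 days → 19 March 2017.
Opposition Stay Credit: +566 days → 6 October 2018.
Response Delay Deduction: −42 days → 25 August 2018.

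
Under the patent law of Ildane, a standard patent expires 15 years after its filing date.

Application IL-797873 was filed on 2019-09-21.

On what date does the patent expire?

Filing date + 15 years → 21 September 2034.

2034-09-21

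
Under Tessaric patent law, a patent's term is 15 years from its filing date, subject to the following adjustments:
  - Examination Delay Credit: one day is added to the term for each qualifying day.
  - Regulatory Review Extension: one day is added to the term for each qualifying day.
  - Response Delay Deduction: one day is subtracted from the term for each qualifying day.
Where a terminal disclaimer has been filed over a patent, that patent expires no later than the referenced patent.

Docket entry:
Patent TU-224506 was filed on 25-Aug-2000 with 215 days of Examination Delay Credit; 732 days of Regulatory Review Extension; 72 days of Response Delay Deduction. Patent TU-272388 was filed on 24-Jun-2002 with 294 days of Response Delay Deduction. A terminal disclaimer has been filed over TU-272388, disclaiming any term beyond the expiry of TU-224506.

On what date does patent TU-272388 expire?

2016-09-03

Natural term of TU-272388:
  Base: filing + 15 years → 24 June 2017.
  Response Delay Deduction: −294 days → 3 September 2016.
Expiry of referenced patent TU-224506:
  Base: filing + 15 years → 25 August 2015.
  Examination Delay Credit: +215 days → 27 March 2016.
  Regulatory Review Extension: +732 days → 29 March 2018.
  Response Delay Deduction: −72 days → 16 January 2018.
Terminal disclaimer: TU-272388 expires on the earlier of 3 September 2016 and 16 January 2018.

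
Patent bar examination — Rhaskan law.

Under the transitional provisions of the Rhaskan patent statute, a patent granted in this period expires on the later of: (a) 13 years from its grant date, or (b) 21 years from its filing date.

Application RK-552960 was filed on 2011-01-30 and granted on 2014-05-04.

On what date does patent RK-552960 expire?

(a) grant + 13 years → 4 May 2027.
(b) filing + 21 years → 30 January 2032.
Later of the two: 30 January 2032.

January 30, 2032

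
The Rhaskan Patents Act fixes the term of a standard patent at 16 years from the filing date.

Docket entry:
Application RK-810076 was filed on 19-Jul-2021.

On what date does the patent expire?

2037-07-19

Filing date + 16 years → 19 July 2037.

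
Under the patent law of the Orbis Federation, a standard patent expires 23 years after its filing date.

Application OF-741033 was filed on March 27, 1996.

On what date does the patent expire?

2019-03-27

Filing date + 23 years → 27 March 2019.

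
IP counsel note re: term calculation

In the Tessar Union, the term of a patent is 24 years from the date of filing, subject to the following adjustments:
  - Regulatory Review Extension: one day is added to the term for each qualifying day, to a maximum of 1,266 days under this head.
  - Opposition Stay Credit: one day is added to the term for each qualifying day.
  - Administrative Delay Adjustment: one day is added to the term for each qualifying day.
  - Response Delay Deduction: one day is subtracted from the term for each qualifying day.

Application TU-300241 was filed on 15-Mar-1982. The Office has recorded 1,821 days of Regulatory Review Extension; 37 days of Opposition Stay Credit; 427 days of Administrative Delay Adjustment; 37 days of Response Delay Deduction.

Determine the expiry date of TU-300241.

November 2, 2010

Base term: filing date + 24 years → 15 March 2006.
Regulatory Review Extension: 1821 days claimed exceeds the 1266-day cap, so +1266 days → 1 September 2009.
Opposition Stay Credit: +37 days → 8 October 2009.
Administrative Delay Adjustment: +427 days → 9 December 2010.
Response Delay Deduction: −37 days → 2 November 2010.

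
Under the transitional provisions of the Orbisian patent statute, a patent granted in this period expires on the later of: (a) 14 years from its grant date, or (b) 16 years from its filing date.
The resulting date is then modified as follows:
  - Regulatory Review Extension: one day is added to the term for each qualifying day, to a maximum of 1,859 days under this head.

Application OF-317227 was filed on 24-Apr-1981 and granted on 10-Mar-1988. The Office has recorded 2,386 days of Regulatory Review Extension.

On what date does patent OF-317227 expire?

2007-04-12

(a) grant + 14 years → 10 March 2002.
(b) filing + 16 years → 24 April 1997.
Later of the two: 10 March 2002.
Regulatory Review Extension: 2386 days claimed exceeds the 1859-day cap, so +1859 days → 12 April 2007.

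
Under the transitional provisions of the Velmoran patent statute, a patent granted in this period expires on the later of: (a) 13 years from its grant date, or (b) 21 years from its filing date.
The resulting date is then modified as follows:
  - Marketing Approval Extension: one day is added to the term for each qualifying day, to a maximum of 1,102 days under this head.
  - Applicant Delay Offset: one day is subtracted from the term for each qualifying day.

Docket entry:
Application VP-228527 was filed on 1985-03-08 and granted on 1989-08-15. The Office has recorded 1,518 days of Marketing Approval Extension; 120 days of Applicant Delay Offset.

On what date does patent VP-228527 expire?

November 14, 2008

(a) grant + 13 years → 15 August 2002.
(b) filing + 21 years → 8 March 2006.
Later of the two: 8 March 2006.
Marketing Approval Extension: 1518 days claimed exceeds the 1102-day cap, so +1102 days → 14 March 2009.
Applicant Delay Offset: −120 days → 14 November 2008.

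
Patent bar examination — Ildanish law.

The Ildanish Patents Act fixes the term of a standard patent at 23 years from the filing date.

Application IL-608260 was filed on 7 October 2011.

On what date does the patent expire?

Filing date + 23 years → 7 October 2034.

October 7, 2034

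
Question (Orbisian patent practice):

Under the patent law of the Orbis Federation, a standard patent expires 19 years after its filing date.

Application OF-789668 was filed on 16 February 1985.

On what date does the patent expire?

Filing date + 19 years → 16 February 2004.

2004-02-16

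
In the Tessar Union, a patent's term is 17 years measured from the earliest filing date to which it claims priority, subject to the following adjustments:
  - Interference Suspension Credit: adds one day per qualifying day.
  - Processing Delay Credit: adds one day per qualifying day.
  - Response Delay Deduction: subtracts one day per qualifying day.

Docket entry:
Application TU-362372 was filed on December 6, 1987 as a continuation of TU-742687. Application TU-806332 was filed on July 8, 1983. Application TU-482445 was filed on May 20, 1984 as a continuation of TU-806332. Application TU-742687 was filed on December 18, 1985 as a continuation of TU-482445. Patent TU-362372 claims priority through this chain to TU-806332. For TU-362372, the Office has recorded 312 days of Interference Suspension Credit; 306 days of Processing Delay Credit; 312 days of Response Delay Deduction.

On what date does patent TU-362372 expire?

May 10, 2001

Earliest priority filing: 8 July 1983.
Base term: 8 July 1983 + 17 years → 8 July 2000.
Interference Suspension Credit: +312 days → 16 May 2001.
Processing Delay Credit: +306 days → 18 March 2002.
Response Delay Deduction: −312 days → 10 May 2001.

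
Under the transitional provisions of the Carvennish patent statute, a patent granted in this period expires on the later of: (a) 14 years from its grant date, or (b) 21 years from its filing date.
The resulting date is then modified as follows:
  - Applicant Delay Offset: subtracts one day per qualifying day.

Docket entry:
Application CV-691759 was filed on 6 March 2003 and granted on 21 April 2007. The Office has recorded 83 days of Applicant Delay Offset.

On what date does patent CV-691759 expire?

2023-12-14

(a) grant + 14 years → 21 April 2021.
(b) filing + 21 years → 6 March 2024.
Later of the two: 6 March 2024.
Applicant Delay Offset: −83 days → 14 December 2023.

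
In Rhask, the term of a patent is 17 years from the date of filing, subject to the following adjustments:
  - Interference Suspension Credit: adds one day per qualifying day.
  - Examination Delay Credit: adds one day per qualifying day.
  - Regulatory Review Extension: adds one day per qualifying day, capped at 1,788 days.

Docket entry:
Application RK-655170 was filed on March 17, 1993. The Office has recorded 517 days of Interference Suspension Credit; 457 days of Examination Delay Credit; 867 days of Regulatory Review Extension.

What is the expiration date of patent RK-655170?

Base term: filing date + 17 years → 17 March 2010.
Interference Suspension Credit: +517 days → 16 August 2011.
Examination Delay Credit: +457 days → 15 November 2012.
Regulatory Review Extension: 867 days (within the 1788-day cap) → +867 days → 1 April 2015.

April 1, 2015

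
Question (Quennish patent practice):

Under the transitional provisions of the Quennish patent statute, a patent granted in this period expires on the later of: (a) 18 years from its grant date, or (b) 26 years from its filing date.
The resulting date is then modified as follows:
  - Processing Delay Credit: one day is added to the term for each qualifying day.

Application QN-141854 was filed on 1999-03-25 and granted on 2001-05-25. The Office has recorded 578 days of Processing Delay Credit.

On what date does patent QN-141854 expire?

(a) grant + 18 years → 25 May 2019.
(b) filing + 26 years → 25 March 2025.
Later of the two: 25 March 2025.
Processing Delay Credit: +578 days → 24 October 2026.

October 24, 2026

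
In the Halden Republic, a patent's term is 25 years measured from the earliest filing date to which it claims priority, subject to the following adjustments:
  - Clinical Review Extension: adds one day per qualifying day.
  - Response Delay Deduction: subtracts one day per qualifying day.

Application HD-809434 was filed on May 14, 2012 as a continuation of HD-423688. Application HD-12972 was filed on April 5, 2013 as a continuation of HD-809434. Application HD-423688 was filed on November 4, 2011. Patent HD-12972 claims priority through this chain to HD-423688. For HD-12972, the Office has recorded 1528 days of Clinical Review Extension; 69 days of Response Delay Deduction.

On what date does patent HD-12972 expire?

2040-11-02

Earliest priority filing: 4 November 2011.
Base term: 4 November 2011 + 25 years → 4 November 2036.
Clinical Review Extension: +1528 days → 10 January 2041.
Response Delay Deduction: −69 days → 2 November 2040.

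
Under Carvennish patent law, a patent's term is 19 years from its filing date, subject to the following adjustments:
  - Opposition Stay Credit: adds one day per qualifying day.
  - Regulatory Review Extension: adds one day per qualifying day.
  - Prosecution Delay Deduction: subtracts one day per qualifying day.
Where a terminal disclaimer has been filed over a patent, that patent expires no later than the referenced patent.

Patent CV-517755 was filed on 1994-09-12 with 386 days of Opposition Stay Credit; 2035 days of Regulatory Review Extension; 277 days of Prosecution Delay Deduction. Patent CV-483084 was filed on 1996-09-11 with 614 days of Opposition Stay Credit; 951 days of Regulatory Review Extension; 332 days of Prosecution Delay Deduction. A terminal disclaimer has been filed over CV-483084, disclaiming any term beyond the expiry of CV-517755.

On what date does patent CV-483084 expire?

Natural term of CV-483084:
  Base: filing + 19 years → 11 September 2015.
  Opposition Stay Credit: +614 days → 17 May 2017.
  Regulatory Review Extension: +951 days → 24 December 2019.
  Prosecution Delay Deduction: −332 days → 26 January 2019.
Expiry of referenced patent CV-517755:
  Base: filing + 19 years → 12 September 2013.
  Opposition Stay Credit: +386 days → 3 October 2014.
  Regulatory Review Extension: +2035 days → 29 April 2020.
  Prosecution Delay Deduction: −277 days → 27 July 2019.
Terminal disclaimer: CV-483084 expires on the earlier of 26 January 2019 and 27 July 2019.

2019-01-26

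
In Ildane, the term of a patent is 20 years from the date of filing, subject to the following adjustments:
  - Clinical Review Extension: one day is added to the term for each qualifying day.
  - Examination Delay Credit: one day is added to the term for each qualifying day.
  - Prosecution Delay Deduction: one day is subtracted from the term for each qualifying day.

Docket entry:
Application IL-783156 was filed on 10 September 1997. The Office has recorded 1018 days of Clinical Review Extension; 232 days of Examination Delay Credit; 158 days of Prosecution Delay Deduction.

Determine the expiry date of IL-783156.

Base term: filing date + 20 years → 10 September 2017.
Clinical Review Extension: +1018 days → 24 June 2020.
Examination Delay Credit: +232 days → 11 February 2021.
Prosecution Delay Deduction: −158 days → 6 September 2020.

2020-09-06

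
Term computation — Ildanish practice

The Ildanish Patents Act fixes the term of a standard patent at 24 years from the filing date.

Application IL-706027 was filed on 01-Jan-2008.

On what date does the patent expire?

Filing date + 24 years → 1 January 2032.

2032-01-01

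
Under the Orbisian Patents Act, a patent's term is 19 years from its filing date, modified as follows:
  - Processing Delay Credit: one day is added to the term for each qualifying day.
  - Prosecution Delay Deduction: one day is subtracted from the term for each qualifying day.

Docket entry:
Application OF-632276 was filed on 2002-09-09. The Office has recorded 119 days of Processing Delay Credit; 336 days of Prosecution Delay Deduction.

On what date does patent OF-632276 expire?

February 4, 2021

Base term: filing date + 19 years → 9 September 2021.
Processing Delay Credit: +119 days → 6 January 2022.
Prosecution Delay Deduction: −336 days → 4 February 2021.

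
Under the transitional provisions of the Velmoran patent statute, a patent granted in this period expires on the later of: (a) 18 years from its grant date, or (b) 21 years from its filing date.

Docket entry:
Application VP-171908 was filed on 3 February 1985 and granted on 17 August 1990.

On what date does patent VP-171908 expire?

(a) grant + 18 years → 17 August 2008.
(b) filing + 21 years → 3 February 2006.
Later of the two: 17 August 2008.

2008-08-17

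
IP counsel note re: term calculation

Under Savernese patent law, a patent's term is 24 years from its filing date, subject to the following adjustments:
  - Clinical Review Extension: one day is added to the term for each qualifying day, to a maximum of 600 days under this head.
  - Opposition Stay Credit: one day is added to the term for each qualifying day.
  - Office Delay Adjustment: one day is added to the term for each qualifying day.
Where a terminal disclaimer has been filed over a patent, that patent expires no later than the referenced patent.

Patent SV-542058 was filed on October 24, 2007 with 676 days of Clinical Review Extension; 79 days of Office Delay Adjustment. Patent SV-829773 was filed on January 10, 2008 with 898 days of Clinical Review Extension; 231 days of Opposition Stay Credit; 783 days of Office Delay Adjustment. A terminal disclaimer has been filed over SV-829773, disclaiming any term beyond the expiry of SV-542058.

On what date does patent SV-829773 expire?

2033-09-02

Natural term of SV-829773:
  Base: filing + 24 years → 10 January 2032.
  Clinical Review Extension: 898 days claimed exceeds the 600-day cap, so +600 days → 1 September 2033.
  Opposition Stay Credit: +231 days → 20 April 2034.
  Office Delay Adjustment: +783 days → 11 June 2036.
Expiry of referenced patent SV-542058:
  Base: filing + 24 years → 24 October 2031.
  Clinical Review Extension: 676 days claimed exceeds the 600-day cap, so +600 days → 15 June 2033.
  Office Delay Adjustment: +79 days → 2 September 2033.
Terminal disclaimer: SV-829773 expires on the earlier of 11 June 2036 and 2 September 2033.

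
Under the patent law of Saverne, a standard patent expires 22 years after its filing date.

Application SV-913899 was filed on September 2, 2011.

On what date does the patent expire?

2033-09-02

Filing date + 22 years → 2 September 2033.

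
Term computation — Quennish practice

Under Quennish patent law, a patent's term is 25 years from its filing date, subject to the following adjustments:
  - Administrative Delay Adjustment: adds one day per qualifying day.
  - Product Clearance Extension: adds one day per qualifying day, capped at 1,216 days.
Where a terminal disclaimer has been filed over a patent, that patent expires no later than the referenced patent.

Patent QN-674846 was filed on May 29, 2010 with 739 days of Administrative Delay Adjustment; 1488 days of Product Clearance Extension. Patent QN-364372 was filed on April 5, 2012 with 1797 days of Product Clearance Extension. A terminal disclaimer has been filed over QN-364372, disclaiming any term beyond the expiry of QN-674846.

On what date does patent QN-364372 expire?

Natural term of QN-364372:
  Base: filing + 25 years → 5 April 2037.
  Product Clearance Extension: 1797 days claimed exceeds the 1216-day cap, so +1216 days → 3 August 2040.
Expiry of referenced patent QN-674846:
  Base: filing + 25 years → 29 May 2035.
  Administrative Delay Adjustment: +739 days → 6 June 2037.
  Product Clearance Extension: 1488 days claimed exceeds the 1216-day cap, so +1216 days → 4 October 2040.
Terminal disclaimer: QN-364372 expires on the earlier of 3 August 2040 and 4 October 2040.

August 3, 2040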